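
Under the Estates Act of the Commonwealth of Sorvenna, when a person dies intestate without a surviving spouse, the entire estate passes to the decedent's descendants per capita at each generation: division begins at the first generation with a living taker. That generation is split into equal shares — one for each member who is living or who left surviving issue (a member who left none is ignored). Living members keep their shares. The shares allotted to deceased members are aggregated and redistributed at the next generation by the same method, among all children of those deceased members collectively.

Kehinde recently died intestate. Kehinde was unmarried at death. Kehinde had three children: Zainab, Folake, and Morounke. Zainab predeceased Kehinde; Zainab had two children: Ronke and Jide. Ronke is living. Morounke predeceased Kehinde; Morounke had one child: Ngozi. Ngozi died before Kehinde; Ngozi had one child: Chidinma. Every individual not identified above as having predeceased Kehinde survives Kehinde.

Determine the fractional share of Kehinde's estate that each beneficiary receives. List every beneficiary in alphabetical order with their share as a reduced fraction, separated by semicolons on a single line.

There is no surviving spouse, so the entire estate passes to Kehinde's descendants per capita at each generation.
At generation 1 (Zainab, Folake, Morounke) there are 3 shares of (1)/3 = 1/3 each.
Living: Folake — each takes 1/3.
Deceased: Zainab and Morounke. Their combined 2/3 is pooled and carried to generation 2.
At generation 2 (Ronke, Jide, Ngozi) there are 3 shares of (2/3)/3 = 2/9 each.
Living: Ronke and Jide — each takes 2/9.
Deceased: Ngozi. That 2/9 share is carried to generation 3.
At generation 3 (Chidinma) there are 1 shares of (2/9)/1 = 2/9 each.
Living: Chidinma — each takes 2/9.

Chidinma 2/9; Folake 1/3; Jide 2/9; Ronke 2/9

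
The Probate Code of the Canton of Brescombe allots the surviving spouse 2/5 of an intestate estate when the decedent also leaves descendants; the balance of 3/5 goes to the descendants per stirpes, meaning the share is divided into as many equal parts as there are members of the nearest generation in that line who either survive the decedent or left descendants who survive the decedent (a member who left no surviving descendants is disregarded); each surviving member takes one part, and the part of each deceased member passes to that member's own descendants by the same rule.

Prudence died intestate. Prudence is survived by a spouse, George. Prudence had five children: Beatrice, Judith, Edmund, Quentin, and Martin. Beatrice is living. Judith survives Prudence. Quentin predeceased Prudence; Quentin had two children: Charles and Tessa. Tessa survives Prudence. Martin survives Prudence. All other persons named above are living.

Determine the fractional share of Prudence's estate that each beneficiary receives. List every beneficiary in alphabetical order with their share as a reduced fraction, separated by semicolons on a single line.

Beatrice 3/25; Charles 3/50; Edmund 3/25; George 2/5; Judith 3/25; Martin 3/25; Tessa 3/50

George, as surviving spouse, takes 2/5.
The remaining 3/5 passes to Prudence's descendants per stirpes.
The 3/5 is divided into 5 equal shares of 3/25 among Beatrice, Judith, Edmund, Quentin, Martin.
Beatrice is living and takes 3/25.
Judith is living and takes 3/25.
Edmund is living and takes 3/25.
Quentin predeceased; the 3/25 allotted to Quentin's branch passes to Quentin's issue by representation.
The 3/25 is divided into 2 equal shares of 3/50 among Charles, Tessa.
Charles is living and takes 3/50.
Tessa is living and takes 3/50.
Martin is living and takes 3/25.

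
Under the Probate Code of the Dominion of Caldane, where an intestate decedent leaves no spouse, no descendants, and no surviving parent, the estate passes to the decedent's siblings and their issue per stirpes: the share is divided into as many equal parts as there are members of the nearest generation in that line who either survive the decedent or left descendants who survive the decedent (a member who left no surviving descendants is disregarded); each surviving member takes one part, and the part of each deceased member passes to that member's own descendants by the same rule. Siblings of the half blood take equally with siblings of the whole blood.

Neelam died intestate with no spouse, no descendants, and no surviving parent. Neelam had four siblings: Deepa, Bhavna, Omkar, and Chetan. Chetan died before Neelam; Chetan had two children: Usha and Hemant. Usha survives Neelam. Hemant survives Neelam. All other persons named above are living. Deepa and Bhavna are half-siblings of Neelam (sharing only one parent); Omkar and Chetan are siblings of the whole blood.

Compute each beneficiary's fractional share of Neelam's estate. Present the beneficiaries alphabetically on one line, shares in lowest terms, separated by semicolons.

Bhavna 1/4; Deepa 1/4; Hemant 1/8; Omkar 1/4; Usha 1/8

No spouse, descendants, or parent survives, so the estate passes to Neelam's siblings per stirpes.
Half-blood and whole-blood siblings take equally under the stated rule.
The estate is divided into 4 equal shares of 1/4 among Deepa, Bhavna, Omkar, Chetan.
Deepa is living and takes 1/4.
Bhavna is living and takes 1/4.
Omkar is living and takes 1/4.
Chetan predeceased; the 1/4 allotted to Chetan's branch passes to Chetan's issue by representation.
The 1/4 is divided into 2 equal shares of 1/8 among Usha, Hemant.
Usha is living and takes 1/8.
Hemant is living and takes 1/8.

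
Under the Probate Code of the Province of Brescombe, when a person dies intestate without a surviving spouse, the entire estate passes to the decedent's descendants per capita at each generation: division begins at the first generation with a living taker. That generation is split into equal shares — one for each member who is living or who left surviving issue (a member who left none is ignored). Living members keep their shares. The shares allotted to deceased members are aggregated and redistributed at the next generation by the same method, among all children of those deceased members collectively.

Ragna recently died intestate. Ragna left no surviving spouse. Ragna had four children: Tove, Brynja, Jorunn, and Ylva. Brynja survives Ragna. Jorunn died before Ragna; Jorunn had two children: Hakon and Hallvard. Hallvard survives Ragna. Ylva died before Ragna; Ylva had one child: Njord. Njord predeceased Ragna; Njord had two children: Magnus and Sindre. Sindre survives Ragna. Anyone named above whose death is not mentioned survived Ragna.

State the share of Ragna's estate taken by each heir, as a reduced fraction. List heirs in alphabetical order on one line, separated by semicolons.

Brynja 1/4; Hakon 1/6; Hallvard 1/6; Magnus 1/12; Sindre 1/12; Tove 1/4

There is no surviving spouse, so the entire estate passes to Ragna's descendants per capita at each generation.
At generation 1 (Tove, Brynja, Jorunn, Ylva) there are 4 shares of (1)/4 = 1/4 each.
Living: Tove and Brynja — each takes 1/4.
Deceased: Jorunn and Ylva. Their combined 1/2 is pooled and carried to generation 2.
At generation 2 (Hakon, Hallvard, Njord) there are 3 shares of (1/2)/3 = 1/6 each.
Living: Hakon and Hallvard — each takes 1/6.
Deceased: Njord. That 1/6 share is carried to generation 3.
At generation 3 (Magnus, Sindre) there are 2 shares of (1/6)/2 = 1/12 each.
Living: Magnus and Sindre — each takes 1/12.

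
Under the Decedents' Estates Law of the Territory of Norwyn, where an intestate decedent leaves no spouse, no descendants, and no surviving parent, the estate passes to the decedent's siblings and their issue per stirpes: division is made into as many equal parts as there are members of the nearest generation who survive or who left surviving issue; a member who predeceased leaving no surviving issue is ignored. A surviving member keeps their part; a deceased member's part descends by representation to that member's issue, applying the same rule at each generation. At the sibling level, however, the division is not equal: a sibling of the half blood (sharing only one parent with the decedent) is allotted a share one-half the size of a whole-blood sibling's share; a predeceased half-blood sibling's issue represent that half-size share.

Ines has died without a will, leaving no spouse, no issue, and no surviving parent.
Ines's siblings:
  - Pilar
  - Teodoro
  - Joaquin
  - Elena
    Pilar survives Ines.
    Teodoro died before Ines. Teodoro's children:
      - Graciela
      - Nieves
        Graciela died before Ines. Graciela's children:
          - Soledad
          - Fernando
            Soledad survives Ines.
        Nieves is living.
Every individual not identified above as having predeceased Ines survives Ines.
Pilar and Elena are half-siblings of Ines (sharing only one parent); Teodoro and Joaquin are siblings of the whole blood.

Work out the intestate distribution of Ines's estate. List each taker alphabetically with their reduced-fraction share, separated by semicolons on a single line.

Elena 1/6; Fernando 1/12; Joaquin 1/3; Nieves 1/6; Pilar 1/6; Soledad 1/12

No spouse, descendants, or parent survives, so the estate passes to Ines's siblings per stirpes.
Half-blood siblings count for one-half the weight of whole-blood siblings at the initial division.
Dividing 1 in proportion to weights (total weight 3): Pilar (weight 1/2) → 1/6; Teodoro (weight 1) → 1/3; Joaquin (weight 1) → 1/3; Elena (weight 1/2) → 1/6.
Pilar is living and takes 1/6.
Teodoro predeceased; the 1/3 allotted to Teodoro's branch passes to Teodoro's issue by representation.
The 1/3 is divided into 2 equal shares of 1/6 among Graciela, Nieves.
Graciela predeceased; the 1/6 allotted to Graciela's branch passes to Graciela's issue by representation.
The 1/6 is divided into 2 equal shares of 1/12 among Soledad, Fernando.
Soledad is living and takes 1/12.
Fernando is living and takes 1/12.
Nieves is living and takes 1/6.
Joaquin is living and takes 1/3.
Elena is living and takes 1/6.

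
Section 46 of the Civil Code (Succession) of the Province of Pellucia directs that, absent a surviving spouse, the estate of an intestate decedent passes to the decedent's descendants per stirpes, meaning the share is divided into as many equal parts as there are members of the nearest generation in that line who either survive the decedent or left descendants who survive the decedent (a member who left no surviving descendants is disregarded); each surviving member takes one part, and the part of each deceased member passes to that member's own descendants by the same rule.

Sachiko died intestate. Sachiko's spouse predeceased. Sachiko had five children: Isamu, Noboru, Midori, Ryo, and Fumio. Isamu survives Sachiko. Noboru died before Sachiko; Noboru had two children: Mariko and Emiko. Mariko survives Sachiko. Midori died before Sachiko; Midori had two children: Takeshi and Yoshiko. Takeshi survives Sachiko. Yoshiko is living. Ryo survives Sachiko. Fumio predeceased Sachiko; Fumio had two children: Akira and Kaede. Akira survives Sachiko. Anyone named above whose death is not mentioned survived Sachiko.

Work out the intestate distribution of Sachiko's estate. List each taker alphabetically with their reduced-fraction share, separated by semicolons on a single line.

There is no surviving spouse, so the entire estate passes to Sachiko's descendants per stirpes.
The estate is divided into 5 equal shares of 1/5 among Isamu, Noboru, Midori, Ryo, Fumio.
Isamu is living and takes 1/5.
Noboru predeceased; the 1/5 allotted to Noboru's branch passes to Noboru's issue by representation.
The 1/5 is divided into 2 equal shares of 1/10 among Mariko, Emiko.
Mariko is living and takes 1/10.
Emiko is living and takes 1/10.
Midori predeceased; the 1/5 allotted to Midori's branch passes to Midori's issue by representation.
The 1/5 is divided into 2 equal shares of 1/10 among Takeshi, Yoshiko.
Takeshi is living and takes 1/10.
Yoshiko is living and takes 1/10.
Ryo is living and takes 1/5.
Fumio predeceased; the 1/5 allotted to Fumio's branch passes to Fumio's issue by representation.
The 1/5 is divided into 2 equal shares of 1/10 among Akira, Kaede.
Akira is living and takes 1/10.
Kaede is living and takes 1/10.

Akira 1/10; Emiko 1/10; Isamu 1/5; Kaede 1/10; Mariko 1/10; Ryo 1/5; Takeshi 1/10; Yoshiko 1/10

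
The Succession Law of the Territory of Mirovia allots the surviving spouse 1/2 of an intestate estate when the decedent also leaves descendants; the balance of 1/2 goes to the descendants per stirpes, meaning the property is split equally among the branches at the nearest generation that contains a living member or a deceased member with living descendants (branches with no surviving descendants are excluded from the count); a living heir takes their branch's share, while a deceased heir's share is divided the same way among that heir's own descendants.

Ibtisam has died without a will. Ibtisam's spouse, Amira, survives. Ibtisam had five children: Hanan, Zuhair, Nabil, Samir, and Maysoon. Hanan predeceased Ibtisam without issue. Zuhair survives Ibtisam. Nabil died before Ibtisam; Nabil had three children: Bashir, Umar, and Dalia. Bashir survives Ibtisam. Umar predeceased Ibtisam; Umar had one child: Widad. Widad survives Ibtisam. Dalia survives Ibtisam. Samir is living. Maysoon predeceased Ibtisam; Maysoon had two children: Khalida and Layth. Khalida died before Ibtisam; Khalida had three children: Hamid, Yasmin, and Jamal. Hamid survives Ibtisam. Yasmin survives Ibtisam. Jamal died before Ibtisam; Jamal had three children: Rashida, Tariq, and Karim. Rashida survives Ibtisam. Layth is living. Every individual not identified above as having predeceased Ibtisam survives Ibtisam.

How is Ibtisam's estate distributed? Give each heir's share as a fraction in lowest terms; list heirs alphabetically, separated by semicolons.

Amira, as surviving spouse, takes 1/2.
The remaining 1/2 passes to Ibtisam's descendants per stirpes.
Hanan left no surviving issue, so that branch lapses and is disregarded.
The 1/2 is divided into 4 equal shares of 1/8 among Zuhair, Nabil, Samir, Maysoon.
Zuhair is living and takes 1/8.
Nabil predeceased; the 1/8 allotted to Nabil's branch passes to Nabil's issue by representation.
The 1/8 is divided into 3 equal shares of 1/24 among Bashir, Umar, Dalia.
Bashir is living and takes 1/24.
Umar predeceased; the 1/24 allotted to Umar's branch passes to Umar's issue by representation.
Widad is the sole taker at this level and receives the full 1/24.
Dalia is living and takes 1/24.
Samir is living and takes 1/8.
Maysoon predeceased; the 1/8 allotted to Maysoon's branch passes to Maysoon's issue by representation.
The 1/8 is divided into 2 equal shares of 1/16 among Khalida, Layth.
Khalida predeceased; the 1/16 allotted to Khalida's branch passes to Khalida's issue by representation.
The 1/16 is divided into 3 equal shares of 1/48 among Hamid, Yasmin, Jamal.
Hamid is living and takes 1/48.
Yasmin is living and takes 1/48.
Jamal predeceased; the 1/48 allotted to Jamal's branch passes to Jamal's issue by representation.
The 1/48 is divided into 3 equal shares of 1/144 among Rashida, Tariq, Karim.
Rashida is living and takes 1/144.
Tariq is living and takes 1/144.
Karim is living and takes 1/144.
Layth is living and takes 1/16.

Amira 1/2; Bashir 1/24; Dalia 1/24; Hamid 1/48; Karim 1/144; Layth 1/16; Rashida 1/144; Samir 1/8; Tariq 1/144; Widad 1/24; Yasmin 1/48; Zuhair 1/8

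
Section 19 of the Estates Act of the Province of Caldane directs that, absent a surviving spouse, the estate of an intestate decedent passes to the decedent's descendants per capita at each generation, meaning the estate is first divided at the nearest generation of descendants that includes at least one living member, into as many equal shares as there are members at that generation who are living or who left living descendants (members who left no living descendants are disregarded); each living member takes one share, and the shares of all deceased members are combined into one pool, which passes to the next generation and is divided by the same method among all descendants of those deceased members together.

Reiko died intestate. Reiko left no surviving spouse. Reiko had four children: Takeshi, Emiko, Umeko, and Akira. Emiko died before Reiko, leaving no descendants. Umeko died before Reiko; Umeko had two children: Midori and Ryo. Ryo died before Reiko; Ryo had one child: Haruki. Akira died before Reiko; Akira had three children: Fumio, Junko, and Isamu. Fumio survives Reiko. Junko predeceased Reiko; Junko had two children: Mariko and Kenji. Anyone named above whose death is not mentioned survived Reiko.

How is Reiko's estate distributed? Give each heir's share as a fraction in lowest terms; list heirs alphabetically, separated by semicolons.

There is no surviving spouse, so the entire estate passes to Reiko's descendants per capita at each generation.
At generation 1 (Takeshi, Umeko, Akira) there are 3 shares of (1)/3 = 1/3 each.
Living: Takeshi — each takes 1/3.
Deceased: Umeko and Akira. Their combined 2/3 is pooled and carried to generation 2.
At generation 2 (Midori, Ryo, Fumio, Junko, Isamu) there are 5 shares of (2/3)/5 = 2/15 each.
Living: Midori, Fumio, and Isamu — each takes 2/15.
Deceased: Ryo and Junko. Their combined 4/15 is pooled and carried to generation 3.
At generation 3 (Haruki, Mariko, Kenji) there are 3 shares of (4/15)/3 = 4/45 each.
Living: Haruki, Mariko, and Kenji — each takes 4/45.

Fumio 2/15; Haruki 4/45; Isamu 2/15; Kenji 4/45; Mariko 4/45; Midori 2/15; Takeshi 1/3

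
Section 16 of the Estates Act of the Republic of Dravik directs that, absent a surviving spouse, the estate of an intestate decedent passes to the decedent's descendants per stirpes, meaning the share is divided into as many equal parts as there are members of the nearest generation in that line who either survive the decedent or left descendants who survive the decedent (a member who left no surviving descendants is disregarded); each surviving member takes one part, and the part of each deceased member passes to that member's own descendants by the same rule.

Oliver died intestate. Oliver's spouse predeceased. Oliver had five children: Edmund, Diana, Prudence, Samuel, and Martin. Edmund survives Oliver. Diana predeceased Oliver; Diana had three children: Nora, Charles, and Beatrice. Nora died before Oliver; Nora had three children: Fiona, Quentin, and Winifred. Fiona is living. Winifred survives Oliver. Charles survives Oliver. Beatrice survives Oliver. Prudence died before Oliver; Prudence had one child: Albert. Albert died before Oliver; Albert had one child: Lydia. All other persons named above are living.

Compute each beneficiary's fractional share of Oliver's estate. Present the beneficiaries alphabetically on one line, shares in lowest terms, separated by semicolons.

Beatrice 1/15; Charles 1/15; Edmund 1/5; Fiona 1/45; Lydia 1/5; Martin 1/5; Quentin 1/45; Samuel 1/5; Winifred 1/45

There is no surviving spouse, so the entire estate passes to Oliver's descendants per stirpes.
The estate is divided into 5 equal shares of 1/5 among Edmund, Diana, Prudence, Samuel, Martin.
Edmund is living and takes 1/5.
Diana predeceased; the 1/5 allotted to Diana's branch passes to Diana's issue by representation.
The 1/5 is divided into 3 equal shares of 1/15 among Nora, Charles, Beatrice.
Nora predeceased; the 1/15 allotted to Nora's branch passes to Nora's issue by representation.
The 1/15 is divided into 3 equal shares of 1/45 among Fiona, Quentin, Winifred.
Fiona is living and takes 1/45.
Quentin is living and takes 1/45.
Winifred is living and takes 1/45.
Charles is living and takes 1/15.
Beatrice is living and takes 1/15.
Prudence predeceased; the 1/5 allotted to Prudence's branch passes to Prudence's issue by representation.
Albert's line is the sole branch at this level, so the full 1/5 passes to Albert's issue by representation.
Lydia is the sole taker at this level and receives the full 1/5.
Samuel is living and takes 1/5.
Martin is living and takes 1/5.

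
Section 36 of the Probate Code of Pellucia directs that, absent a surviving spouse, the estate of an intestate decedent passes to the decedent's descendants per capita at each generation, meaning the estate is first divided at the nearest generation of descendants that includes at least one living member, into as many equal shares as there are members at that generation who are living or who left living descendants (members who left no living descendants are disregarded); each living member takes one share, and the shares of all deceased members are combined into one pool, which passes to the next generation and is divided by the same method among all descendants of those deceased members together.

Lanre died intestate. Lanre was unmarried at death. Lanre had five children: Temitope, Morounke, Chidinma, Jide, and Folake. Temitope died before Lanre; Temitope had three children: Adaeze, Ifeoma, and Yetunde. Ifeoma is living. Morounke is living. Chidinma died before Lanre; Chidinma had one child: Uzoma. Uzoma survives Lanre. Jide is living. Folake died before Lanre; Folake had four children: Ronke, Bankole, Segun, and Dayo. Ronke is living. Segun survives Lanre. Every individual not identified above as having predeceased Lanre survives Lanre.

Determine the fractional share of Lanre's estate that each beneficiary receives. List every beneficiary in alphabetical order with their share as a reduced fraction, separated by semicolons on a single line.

There is no surviving spouse, so the entire estate passes to Lanre's descendants per capita at each generation.
At generation 1 (Temitope, Morounke, Chidinma, Jide, Folake) there are 5 shares of (1)/5 = 1/5 each.
Living: Morounke and Jide — each takes 1/5.
Deceased: Temitope, Chidinma, and Folake. Their combined 3/5 is pooled and carried to generation 2.
At generation 2 (Adaeze, Ifeoma, Yetunde, Uzoma, Ronke, Bankole, Segun, Dayo) there are 8 shares of (3/5)/8 = 3/40 each.
Living: Adaeze, Ifeoma, Yetunde, Uzoma, Ronke, Bankole, Segun, and Dayo — each takes 3/40.

Adaeze 3/40; Bankole 3/40; Dayo 3/40; Ifeoma 3/40; Jide 1/5; Morounke 1/5; Ronke 3/40; Segun 3/40; Uzoma 3/40; Yetunde 3/40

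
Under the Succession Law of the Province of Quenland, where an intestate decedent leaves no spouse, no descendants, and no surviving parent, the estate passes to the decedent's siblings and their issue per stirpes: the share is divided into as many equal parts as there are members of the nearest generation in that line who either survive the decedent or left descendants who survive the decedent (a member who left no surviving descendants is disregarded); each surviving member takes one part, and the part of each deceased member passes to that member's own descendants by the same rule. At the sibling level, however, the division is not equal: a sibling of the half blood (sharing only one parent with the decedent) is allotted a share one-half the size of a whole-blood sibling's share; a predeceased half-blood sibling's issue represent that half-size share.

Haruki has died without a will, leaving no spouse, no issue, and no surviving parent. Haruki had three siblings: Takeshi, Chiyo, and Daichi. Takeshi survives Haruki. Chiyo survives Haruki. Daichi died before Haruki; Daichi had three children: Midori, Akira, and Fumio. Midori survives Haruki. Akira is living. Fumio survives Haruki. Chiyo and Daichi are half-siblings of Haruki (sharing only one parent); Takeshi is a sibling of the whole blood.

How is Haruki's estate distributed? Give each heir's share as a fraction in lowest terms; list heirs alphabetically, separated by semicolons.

Akira 1/12; Chiyo 1/4; Fumio 1/12; Midori 1/12; Takeshi 1/2

No spouse, descendants, or parent survives, so the estate passes to Haruki's siblings per stirpes.
Half-blood siblings count for one-half the weight of whole-blood siblings at the initial division.
Dividing 1 in proportion to weights (total weight 2): Takeshi (weight 1) → 1/2; Chiyo (weight 1/2) → 1/4; Daichi (weight 1/2) → 1/4.
Takeshi is living and takes 1/2.
Chiyo is living and takes 1/4.
Daichi predeceased; the 1/4 allotted to Daichi's branch passes to Daichi's issue by representation.
The 1/4 is divided into 3 equal shares of 1/12 among Midori, Akira, Fumio.
Midori is living and takes 1/12.
Akira is living and takes 1/12.
Fumio is living and takes 1/12.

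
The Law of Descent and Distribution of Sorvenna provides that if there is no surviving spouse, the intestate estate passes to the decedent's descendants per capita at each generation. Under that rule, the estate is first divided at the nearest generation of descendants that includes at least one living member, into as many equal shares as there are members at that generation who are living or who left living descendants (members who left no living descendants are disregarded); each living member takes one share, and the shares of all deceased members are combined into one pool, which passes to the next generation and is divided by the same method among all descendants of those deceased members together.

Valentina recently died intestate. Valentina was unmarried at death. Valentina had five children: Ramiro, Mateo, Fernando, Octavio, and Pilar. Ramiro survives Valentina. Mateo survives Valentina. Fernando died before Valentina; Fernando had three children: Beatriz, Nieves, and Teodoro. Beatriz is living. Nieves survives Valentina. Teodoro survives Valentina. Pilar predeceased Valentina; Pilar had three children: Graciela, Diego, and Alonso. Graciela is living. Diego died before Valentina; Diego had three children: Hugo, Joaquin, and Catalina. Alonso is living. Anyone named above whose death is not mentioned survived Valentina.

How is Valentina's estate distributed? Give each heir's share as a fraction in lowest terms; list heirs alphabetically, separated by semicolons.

Alonso 1/15; Beatriz 1/15; Catalina 1/45; Graciela 1/15; Hugo 1/45; Joaquin 1/45; Mateo 1/5; Nieves 1/15; Octavio 1/5; Ramiro 1/5; Teodoro 1/15

There is no surviving spouse, so the entire estate passes to Valentina's descendants per capita at each generation.
At generation 1 (Ramiro, Mateo, Fernando, Octavio, Pilar) there are 5 shares of (1)/5 = 1/5 each.
Living: Ramiro, Mateo, and Octavio — each takes 1/5.
Deceased: Fernando and Pilar. Their combined 2/5 is pooled and carried to generation 2.
At generation 2 (Beatriz, Nieves, Teodoro, Graciela, Diego, Alonso) there are 6 shares of (2/5)/6 = 1/15 each.
Living: Beatriz, Nieves, Teodoro, Graciela, and Alonso — each takes 1/15.
Deceased: Diego. That 1/15 share is carried to generation 3.
At generation 3 (Hugo, Joaquin, Catalina) there are 3 shares of (1/15)/3 = 1/45 each.
Living: Hugo, Joaquin, and Catalina — each takes 1/45.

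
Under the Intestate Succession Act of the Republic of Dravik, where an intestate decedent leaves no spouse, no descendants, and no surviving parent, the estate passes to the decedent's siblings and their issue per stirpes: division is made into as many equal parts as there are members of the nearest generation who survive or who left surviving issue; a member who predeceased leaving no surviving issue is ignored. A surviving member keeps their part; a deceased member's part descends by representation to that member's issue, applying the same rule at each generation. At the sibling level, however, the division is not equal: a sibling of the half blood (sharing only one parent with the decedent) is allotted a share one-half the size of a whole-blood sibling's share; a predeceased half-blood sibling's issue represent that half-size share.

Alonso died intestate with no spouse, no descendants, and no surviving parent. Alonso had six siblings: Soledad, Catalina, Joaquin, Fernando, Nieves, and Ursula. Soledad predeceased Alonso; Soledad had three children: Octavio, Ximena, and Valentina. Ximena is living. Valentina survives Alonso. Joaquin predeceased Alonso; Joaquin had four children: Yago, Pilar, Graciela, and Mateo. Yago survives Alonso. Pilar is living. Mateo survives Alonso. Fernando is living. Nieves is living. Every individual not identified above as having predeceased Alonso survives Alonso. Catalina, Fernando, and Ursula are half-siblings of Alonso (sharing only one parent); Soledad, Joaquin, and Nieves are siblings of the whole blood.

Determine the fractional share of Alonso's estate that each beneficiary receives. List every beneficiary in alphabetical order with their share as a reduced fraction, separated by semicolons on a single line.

No spouse, descendants, or parent survives, so the estate passes to Alonso's siblings per stirpes.
Half-blood siblings count for one-half the weight of whole-blood siblings at the initial division.
Dividing 1 in proportion to weights (total weight 9/2): Soledad (weight 1) → 2/9; Catalina (weight 1/2) → 1/9; Joaquin (weight 1) → 2/9; Fernando (weight 1/2) → 1/9; Nieves (weight 1) → 2/9; Ursula (weight 1/2) → 1/9.
Soledad predeceased; the 2/9 allotted to Soledad's branch passes to Soledad's issue by representation.
The 2/9 is divided into 3 equal shares of 2/27 among Octavio, Ximena, Valentina.
Octavio is living and takes 2/27.
Ximena is living and takes 2/27.
Valentina is living and takes 2/27.
Catalina is living and takes 1/9.
Joaquin predeceased; the 2/9 allotted to Joaquin's branch passes to Joaquin's issue by representation.
The 2/9 is divided into 4 equal shares of 1/18 among Yago, Pilar, Graciela, Mateo.
Yago is living and takes 1/18.
Pilar is living and takes 1/18.
Graciela is living and takes 1/18.
Mateo is living and takes 1/18.
Fernando is living and takes 1/9.
Nieves is living and takes 2/9.
Ursula is living and takes 1/9.

Catalina 1/9; Fernando 1/9; Graciela 1/18; Mateo 1/18; Nieves 2/9; Octavio 2/27; Pilar 1/18; Ursula 1/9; Valentina 2/27; Ximena 2/27; Yago 1/18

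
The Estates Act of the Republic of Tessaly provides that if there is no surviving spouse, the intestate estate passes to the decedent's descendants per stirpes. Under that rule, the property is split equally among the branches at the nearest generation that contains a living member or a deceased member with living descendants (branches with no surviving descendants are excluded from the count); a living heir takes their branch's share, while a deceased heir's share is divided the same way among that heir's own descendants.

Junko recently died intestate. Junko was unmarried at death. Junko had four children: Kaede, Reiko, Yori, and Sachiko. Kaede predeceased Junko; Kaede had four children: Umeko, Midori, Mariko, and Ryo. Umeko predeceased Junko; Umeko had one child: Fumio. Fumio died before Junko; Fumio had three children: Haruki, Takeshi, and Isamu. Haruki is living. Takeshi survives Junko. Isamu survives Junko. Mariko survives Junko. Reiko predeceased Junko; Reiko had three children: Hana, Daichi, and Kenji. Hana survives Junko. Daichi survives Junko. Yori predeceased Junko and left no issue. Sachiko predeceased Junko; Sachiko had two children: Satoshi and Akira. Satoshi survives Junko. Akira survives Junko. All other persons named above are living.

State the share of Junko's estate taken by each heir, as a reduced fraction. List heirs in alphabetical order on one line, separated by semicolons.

Akira 1/6; Daichi 1/9; Hana 1/9; Haruki 1/36; Isamu 1/36; Kenji 1/9; Mariko 1/12; Midori 1/12; Ryo 1/12; Satoshi 1/6; Takeshi 1/36

There is no surviving spouse, so the entire estate passes to Junko's descendants per stirpes.
Yori left no surviving issue, so that branch lapses and is disregarded.
The estate is divided into 3 equal shares of 1/3 among Kaede, Reiko, Sachiko.
Kaede predeceased; the 1/3 allotted to Kaede's branch passes to Kaede's issue by representation.
The 1/3 is divided into 4 equal shares of 1/12 among Umeko, Midori, Mariko, Ryo.
Umeko predeceased; the 1/12 allotted to Umeko's branch passes to Umeko's issue by representation.
Fumio's line is the sole branch at this level, so the full 1/12 passes to Fumio's issue by representation.
The 1/12 is divided into 3 equal shares of 1/36 among Haruki, Takeshi, Isamu.
Haruki is living and takes 1/36.
Takeshi is living and takes 1/36.
Isamu is living and takes 1/36.
Midori is living and takes 1/12.
Mariko is living and takes 1/12.
Ryo is living and takes 1/12.
Reiko predeceased; the 1/3 allotted to Reiko's branch passes to Reiko's issue by representation.
The 1/3 is divided into 3 equal shares of 1/9 among Hana, Daichi, Kenji.
Hana is living and takes 1/9.
Daichi is living and takes 1/9.
Kenji is living and takes 1/9.
Sachiko predeceased; the 1/3 allotted to Sachiko's branch passes to Sachiko's issue by representation.
The 1/3 is divided into 2 equal shares of 1/6 among Satoshi, Akira.
Satoshi is living and takes 1/6.
Akira is living and takes 1/6.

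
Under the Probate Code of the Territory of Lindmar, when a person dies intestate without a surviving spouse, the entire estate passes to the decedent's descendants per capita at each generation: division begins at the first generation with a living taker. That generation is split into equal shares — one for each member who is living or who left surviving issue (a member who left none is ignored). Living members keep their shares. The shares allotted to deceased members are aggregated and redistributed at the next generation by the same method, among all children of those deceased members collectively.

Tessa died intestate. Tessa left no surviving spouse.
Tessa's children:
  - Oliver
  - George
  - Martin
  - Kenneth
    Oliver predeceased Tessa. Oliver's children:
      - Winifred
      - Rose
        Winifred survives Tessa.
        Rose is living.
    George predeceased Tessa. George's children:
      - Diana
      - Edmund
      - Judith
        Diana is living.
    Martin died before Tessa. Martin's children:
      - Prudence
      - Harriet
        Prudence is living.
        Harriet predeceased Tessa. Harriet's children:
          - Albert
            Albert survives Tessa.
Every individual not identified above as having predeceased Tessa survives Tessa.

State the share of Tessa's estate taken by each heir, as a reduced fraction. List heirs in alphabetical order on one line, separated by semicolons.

Albert 3/28; Diana 3/28; Edmund 3/28; Judith 3/28; Kenneth 1/4; Prudence 3/28; Rose 3/28; Winifred 3/28

There is no surviving spouse, so the entire estate passes to Tessa's descendants per capita at each generation.
At generation 1 (Oliver, George, Martin, Kenneth) there are 4 shares of (1)/4 = 1/4 each.
Living: Kenneth — each takes 1/4.
Deceased: Oliver, George, and Martin. Their combined 3/4 is pooled and carried to generation 2.
At generation 2 (Winifred, Rose, Diana, Edmund, Judith, Prudence, Harriet) there are 7 shares of (3/4)/7 = 3/28 each.
Living: Winifred, Rose, Diana, Edmund, Judith, and Prudence — each takes 3/28.
Deceased: Harriet. That 3/28 share is carried to generation 3.
At generation 3 (Albert) there are 1 shares of (3/28)/1 = 3/28 each.
Living: Albert — each takes 3/28.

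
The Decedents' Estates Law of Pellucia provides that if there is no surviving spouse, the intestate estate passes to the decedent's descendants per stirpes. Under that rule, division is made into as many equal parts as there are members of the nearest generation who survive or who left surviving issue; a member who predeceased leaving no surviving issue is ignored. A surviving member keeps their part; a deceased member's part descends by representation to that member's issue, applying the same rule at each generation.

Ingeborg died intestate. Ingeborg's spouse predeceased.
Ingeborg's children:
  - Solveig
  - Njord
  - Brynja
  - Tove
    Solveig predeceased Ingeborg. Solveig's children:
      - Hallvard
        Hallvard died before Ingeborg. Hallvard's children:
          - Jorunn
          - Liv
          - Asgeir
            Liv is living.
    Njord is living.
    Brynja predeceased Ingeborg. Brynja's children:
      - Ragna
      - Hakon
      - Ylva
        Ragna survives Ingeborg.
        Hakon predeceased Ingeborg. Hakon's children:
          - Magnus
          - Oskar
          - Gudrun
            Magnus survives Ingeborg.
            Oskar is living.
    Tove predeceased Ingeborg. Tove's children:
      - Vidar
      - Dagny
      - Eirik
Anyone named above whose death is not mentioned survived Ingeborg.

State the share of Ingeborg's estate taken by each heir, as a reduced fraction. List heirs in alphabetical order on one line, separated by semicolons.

Asgeir 1/12; Dagny 1/12; Eirik 1/12; Gudrun 1/36; Jorunn 1/12; Liv 1/12; Magnus 1/36; Njord 1/4; Oskar 1/36; Ragna 1/12; Vidar 1/12; Ylva 1/12

There is no surviving spouse, so the entire estate passes to Ingeborg's descendants per stirpes.
The estate is divided into 4 equal shares of 1/4 among Solveig, Njord, Brynja, Tove.
Solveig predeceased; the 1/4 allotted to Solveig's branch passes to Solveig's issue by representation.
Hallvard's line is the sole branch at this level, so the full 1/4 passes to Hallvard's issue by representation.
The 1/4 is divided into 3 equal shares of 1/12 among Jorunn, Liv, Asgeir.
Jorunn is living and takes 1/12.
Liv is living and takes 1/12.
Asgeir is living and takes 1/12.
Njord is living and takes 1/4.
Brynja predeceased; the 1/4 allotted to Brynja's branch passes to Brynja's issue by representation.
The 1/4 is divided into 3 equal shares of 1/12 among Ragna, Hakon, Ylva.
Ragna is living and takes 1/12.
Hakon predeceased; the 1/12 allotted to Hakon's branch passes to Hakon's issue by representation.
The 1/12 is divided into 3 equal shares of 1/36 among Magnus, Oskar, Gudrun.
Magnus is living and takes 1/36.
Oskar is living and takes 1/36.
Gudrun is living and takes 1/36.
Ylva is living and takes 1/12.
Tove predeceased; the 1/4 allotted to Tove's branch passes to Tove's issue by representation.
The 1/4 is divided into 3 equal shares of 1/12 among Vidar, Dagny, Eirik.
Vidar is living and takes 1/12.
Dagny is living and takes 1/12.
Eirik is living and takes 1/12.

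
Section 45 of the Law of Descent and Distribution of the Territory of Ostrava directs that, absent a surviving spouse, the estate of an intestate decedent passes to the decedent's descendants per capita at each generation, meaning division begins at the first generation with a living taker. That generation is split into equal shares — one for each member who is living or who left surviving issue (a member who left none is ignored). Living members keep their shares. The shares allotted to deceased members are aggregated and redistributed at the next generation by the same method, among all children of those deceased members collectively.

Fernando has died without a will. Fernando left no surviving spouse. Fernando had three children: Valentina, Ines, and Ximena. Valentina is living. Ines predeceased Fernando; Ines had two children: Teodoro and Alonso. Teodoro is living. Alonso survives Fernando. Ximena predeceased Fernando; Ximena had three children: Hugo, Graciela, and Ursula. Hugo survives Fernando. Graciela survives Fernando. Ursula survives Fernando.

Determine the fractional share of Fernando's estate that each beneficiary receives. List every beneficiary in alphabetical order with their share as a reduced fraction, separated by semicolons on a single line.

There is no surviving spouse, so the entire estate passes to Fernando's descendants per capita at each generation.
At generation 1 (Valentina, Ines, Ximena) there are 3 shares of (1)/3 = 1/3 each.
Living: Valentina — each takes 1/3.
Deceased: Ines and Ximena. Their combined 2/3 is pooled and carried to generation 2.
At generation 2 (Teodoro, Alonso, Hugo, Graciela, Ursula) there are 5 shares of (2/3)/5 = 2/15 each.
Living: Teodoro, Alonso, Hugo, Graciela, and Ursula — each takes 2/15.

Alonso 2/15; Graciela 2/15; Hugo 2/15; Teodoro 2/15; Ursula 2/15; Valentina 1/3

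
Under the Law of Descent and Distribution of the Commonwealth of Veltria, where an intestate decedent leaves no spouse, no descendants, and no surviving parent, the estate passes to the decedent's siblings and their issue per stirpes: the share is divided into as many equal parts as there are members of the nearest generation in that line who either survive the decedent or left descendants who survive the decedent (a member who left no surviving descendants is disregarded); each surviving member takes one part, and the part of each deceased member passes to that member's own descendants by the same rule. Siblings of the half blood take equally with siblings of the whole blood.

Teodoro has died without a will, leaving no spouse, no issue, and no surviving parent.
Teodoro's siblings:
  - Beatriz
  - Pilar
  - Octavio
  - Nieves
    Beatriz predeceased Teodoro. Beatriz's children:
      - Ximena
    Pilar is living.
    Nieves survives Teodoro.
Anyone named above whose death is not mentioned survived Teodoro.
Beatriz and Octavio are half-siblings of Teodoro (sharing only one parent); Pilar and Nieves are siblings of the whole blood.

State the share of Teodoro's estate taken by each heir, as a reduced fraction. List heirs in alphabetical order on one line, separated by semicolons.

Nieves 1/4; Octavio 1/4; Pilar 1/4; Ximena 1/4

No spouse, descendants, or parent survives, so the estate passes to Teodoro's siblings per stirpes.
Half-blood and whole-blood siblings take equally under the stated rule.
The estate is divided into 4 equal shares of 1/4 among Beatriz, Pilar, Octavio, Nieves.
Beatriz predeceased; the 1/4 allotted to Beatriz's branch passes to Beatriz's issue by representation.
Ximena is the sole taker at this level and receives the full 1/4.
Pilar is living and takes 1/4.
Octavio is living and takes 1/4.
Nieves is living and takes 1/4.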